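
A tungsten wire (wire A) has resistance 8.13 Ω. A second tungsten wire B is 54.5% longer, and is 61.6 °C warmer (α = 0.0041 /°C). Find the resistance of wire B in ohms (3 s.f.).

R ∝ ρL/d² with ρ ∝ (1+αΔT), so R_B/R_A = (1 + 54.5/100) × (1 + 0.0041×61.6)
= 1.545 × 1.253 = 1.935
R_B = 1.935 × 8.13 = 15.7 Ω

15.7 Ω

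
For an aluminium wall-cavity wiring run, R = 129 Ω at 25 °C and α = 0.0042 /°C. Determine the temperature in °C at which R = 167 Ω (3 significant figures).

95.1 °C

R = R₀(1 + α(T − T₀)) ⇒ T = T₀ + (R/R₀ − 1)/α
T = 25 + (167/129 − 1)/0.0042 = 25 + (0.2946)/0.0042 = 95.1 °C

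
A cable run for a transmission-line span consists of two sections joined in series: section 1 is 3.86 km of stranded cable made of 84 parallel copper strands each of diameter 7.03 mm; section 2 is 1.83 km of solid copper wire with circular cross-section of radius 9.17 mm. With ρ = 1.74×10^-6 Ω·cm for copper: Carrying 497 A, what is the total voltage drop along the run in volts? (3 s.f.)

ρ = 1.74×10^-6 Ω·cm = 1.74×10^-8 Ω·m
Section 1: A_strand = π(3.5150e-03)² = 3.882e-05 m²; R₁ = ρL/(N·A_s) = (1.74×10^-8)(3860)/(84×3.882e-05) = 0.0206 Ω
Section 2: A = πr² = π(9.1700e-03 m)² = 2.642e-04 m²
R₂ = (1.74×10^-8)(1830)/(2.642e-04) = 0.1205 Ω
R = R₁ + R₂ = 0.1411 Ω
V = IR = 497 × 0.1411 = 70.1 V

70.1 V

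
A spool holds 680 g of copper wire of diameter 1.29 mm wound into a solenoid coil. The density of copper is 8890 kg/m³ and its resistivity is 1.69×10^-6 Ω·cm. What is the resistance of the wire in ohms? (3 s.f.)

ρ = 1.69×10^-6 Ω·cm = 1.69×10^-8 Ω·m
A = π(d/2)² = π(6.4500e-04 m)² = 1.3070e-06 m²
L = m/(density·A) = 0.68/(8890×1.3070e-06) = 58.52 m
R = ρL/A = (1.69×10^-8)(58.52)/(1.3070e-06) = 0.757 Ω

0.757 Ω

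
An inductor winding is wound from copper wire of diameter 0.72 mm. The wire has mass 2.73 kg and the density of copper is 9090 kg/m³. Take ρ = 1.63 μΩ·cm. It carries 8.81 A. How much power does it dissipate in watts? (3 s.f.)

ρ = 1.63 μΩ·cm = 1.63×10^-8 Ω·m
A = π(d/2)² = π(3.6000e-04 m)² = 4.0715e-07 m²
L = m/(density·A) = 2.73/(9090×4.0715e-07) = 737.6 m
R = ρL/A = (1.63×10^-8)(737.6)/(4.0715e-07) = 29.53 Ω
P = I²R = (8.81)² × 29.53 = 2290 W

2290 W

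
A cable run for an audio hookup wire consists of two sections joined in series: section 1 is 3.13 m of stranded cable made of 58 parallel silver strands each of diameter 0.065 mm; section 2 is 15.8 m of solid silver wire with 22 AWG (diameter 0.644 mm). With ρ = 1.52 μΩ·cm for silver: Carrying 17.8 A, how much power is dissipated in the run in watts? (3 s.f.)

312 W

ρ = 1.52 μΩ·cm = 1.52×10^-8 Ω·m
Section 1: A_strand = π(3.2500e-05)² = 3.318e-09 m²; R₁ = ρL/(N·A_s) = (1.52×10^-8)(3.13)/(58×3.318e-09) = 0.2472 Ω
Section 2: A = π(0.644/2 mm)² = π(3.2200e-04 m)² = 3.257e-07 m²
R₂ = (1.52×10^-8)(15.8)/(3.257e-07) = 0.7373 Ω
R = R₁ + R₂ = 0.9845 Ω
P = I²R = (17.8)² × 0.9845 = 312 W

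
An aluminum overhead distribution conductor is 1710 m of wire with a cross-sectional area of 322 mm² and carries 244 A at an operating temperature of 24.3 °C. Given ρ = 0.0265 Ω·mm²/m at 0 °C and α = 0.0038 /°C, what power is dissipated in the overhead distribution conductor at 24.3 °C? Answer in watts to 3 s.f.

ρ = 0.0265 Ω·mm²/m = 2.65×10^-8 Ω·m
A = 322 mm² = 3.220e-04 m²
R₍0₎ = ρL/A = (2.65×10^-8)(1710)/(3.220e-04) = 0.1407 Ω
R₍24.3₎ = R₍0₎(1 + αΔT) = 0.1407 × (1 + 0.0038×24.3) = 0.1537 Ω
P = I²R = (244)² × 0.1537 = 9150 W

9150 W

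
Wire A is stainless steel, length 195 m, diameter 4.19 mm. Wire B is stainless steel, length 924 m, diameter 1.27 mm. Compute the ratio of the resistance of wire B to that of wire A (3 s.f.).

51.6

R ∝ ρL/d², so R_B/R_A = (L_B/L_A) × (d_A/d_B)²
= (924/195) × (4.19/1.27)² = 51.6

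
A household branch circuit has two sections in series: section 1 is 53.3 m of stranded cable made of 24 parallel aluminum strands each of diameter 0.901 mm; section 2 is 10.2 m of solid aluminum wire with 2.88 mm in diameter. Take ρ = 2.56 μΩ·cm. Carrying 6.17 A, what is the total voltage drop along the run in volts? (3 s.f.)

ρ = 2.56 μΩ·cm = 2.56×10^-8 Ω·m
Section 1: A_strand = π(4.5050e-04)² = 6.376e-07 m²; R₁ = ρL/(N·A_s) = (2.56×10^-8)(53.3)/(24×6.376e-07) = 0.08917 Ω
Section 2: A = π(d/2)² = π(1.4400e-03 m)² = 6.514e-06 m²
R₂ = (2.56×10^-8)(10.2)/(6.514e-06) = 0.04008 Ω
R = R₁ + R₂ = 0.1293 Ω
V = IR = 6.17 × 0.1293 = 0.797 V

0.797 V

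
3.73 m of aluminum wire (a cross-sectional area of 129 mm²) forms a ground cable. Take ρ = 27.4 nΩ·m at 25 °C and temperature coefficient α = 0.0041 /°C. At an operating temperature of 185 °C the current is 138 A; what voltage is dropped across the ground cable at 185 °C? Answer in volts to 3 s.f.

ρ = 27.4 nΩ·m = 2.74×10^-8 Ω·m
A = 129 mm² = 1.290e-04 m²
R₍25₎ = ρL/A = (2.74×10^-8)(3.73)/(1.290e-04) = 7.923×10^-4 Ω
R₍185₎ = R₍25₎(1 + αΔT) = 7.923×10^-4 × (1 + 0.0041×160) = 0.001312 Ω
V = IR = 138 × 0.001312 = 0.181 V

0.181 V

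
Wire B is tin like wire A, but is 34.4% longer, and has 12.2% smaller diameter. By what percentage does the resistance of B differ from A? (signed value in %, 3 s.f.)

R ∝ L/d², so R_B/R_A = (1 + 34.4/100) × (1 − 12.2/100)⁻²
= 1.344 × 1.297 = 1.744
(R_B − R_A)/R_A = 1.744 − 1 = 74.3%

74.3%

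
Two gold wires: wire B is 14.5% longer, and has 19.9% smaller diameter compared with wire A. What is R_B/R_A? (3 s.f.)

R ∝ L/d², so R_B/R_A = (1 + 14.5/100) × (1 − 19.9/100)⁻²
= 1.145 × 1.559 = 1.78

1.78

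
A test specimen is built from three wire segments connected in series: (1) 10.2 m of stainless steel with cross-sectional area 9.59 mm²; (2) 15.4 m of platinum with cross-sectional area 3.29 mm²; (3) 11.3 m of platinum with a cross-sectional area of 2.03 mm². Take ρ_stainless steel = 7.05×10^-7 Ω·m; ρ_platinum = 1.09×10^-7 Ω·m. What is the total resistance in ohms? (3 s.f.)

1.87 Ω

Seg 1: A = 9.59 mm² = 9.590e-06 m²
R_1 = (7.05×10^-7)(10.2)/(9.590e-06) = 0.7498 Ω
Seg 2: A = 3.29 mm² = 3.290e-06 m²
R_2 = (1.09×10^-7)(15.4)/(3.290e-06) = 0.5102 Ω
Seg 3: A = 2.03 mm² = 2.030e-06 m²
R_3 = (1.09×10^-7)(11.3)/(2.030e-06) = 0.6067 Ω
R_total = R_1 + R_2 + R_3 = 1.87 Ω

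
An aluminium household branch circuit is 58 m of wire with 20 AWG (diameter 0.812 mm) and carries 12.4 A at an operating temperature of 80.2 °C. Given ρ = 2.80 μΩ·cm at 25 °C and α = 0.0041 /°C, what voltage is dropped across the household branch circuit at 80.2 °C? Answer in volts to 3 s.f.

47.7 V

ρ = 2.80 μΩ·cm = 2.80×10^-8 Ω·m
A = π(0.812/2 mm)² = π(4.0600e-04 m)² = 5.178e-07 m²
R₍25₎ = ρL/A = (2.80×10^-8)(58)/(5.178e-07) = 3.136 Ω
R₍80.2₎ = R₍25₎(1 + αΔT) = 3.136 × (1 + 0.0041×55.2) = 3.846 Ω
V = IR = 12.4 × 3.846 = 47.7 V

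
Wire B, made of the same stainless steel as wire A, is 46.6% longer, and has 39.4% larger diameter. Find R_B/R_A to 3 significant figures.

0.754

R ∝ L/d², so R_B/R_A = (1 + 46.6/100) × (1 + 39.4/100)⁻²
= 1.466 × 0.5146 = 0.754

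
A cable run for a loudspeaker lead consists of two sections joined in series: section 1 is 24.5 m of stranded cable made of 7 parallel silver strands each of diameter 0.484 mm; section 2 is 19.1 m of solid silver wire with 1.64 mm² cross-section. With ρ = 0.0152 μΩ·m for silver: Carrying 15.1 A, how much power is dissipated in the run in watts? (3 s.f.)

ρ = 0.0152 μΩ·m = 1.52×10^-8 Ω·m
Section 1: A_strand = π(2.4200e-04)² = 1.840e-07 m²; R₁ = ρL/(N·A_s) = (1.52×10^-8)(24.5)/(7×1.840e-07) = 0.2892 Ω
Section 2: A = 1.64 mm² = 1.640e-06 m²
R₂ = (1.52×10^-8)(19.1)/(1.640e-06) = 0.177 Ω
R = R₁ + R₂ = 0.4662 Ω
P = I²R = (15.1)² × 0.4662 = 106 W

106 W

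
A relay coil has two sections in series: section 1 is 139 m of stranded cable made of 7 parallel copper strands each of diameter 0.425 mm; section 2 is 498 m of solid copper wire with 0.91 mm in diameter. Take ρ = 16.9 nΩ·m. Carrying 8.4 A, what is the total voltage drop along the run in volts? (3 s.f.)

ρ = 16.9 nΩ·m = 1.69×10^-8 Ω·m
Section 1: A_strand = π(2.1250e-04)² = 1.419e-07 m²; R₁ = ρL/(N·A_s) = (1.69×10^-8)(139)/(7×1.419e-07) = 2.366 Ω
Section 2: A = π(d/2)² = π(4.5500e-04 m)² = 6.504e-07 m²
R₂ = (1.69×10^-8)(498)/(6.504e-07) = 12.94 Ω
R = R₁ + R₂ = 15.31 Ω
V = IR = 8.4 × 15.31 = 129 V

129 V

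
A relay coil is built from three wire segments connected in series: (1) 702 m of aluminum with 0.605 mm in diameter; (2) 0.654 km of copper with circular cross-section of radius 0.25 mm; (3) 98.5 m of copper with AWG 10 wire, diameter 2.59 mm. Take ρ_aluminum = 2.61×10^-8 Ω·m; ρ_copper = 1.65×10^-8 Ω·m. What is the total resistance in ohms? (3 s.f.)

119 Ω

Seg 1: A = π(d/2)² = π(3.0250e-04 m)² = 2.875e-07 m²
R_1 = (2.61×10^-8)(702)/(2.875e-07) = 63.73 Ω
Seg 2: A = πr² = π(2.5000e-04 m)² = 1.963e-07 m²
R_2 = (1.65×10^-8)(654)/(1.963e-07) = 54.96 Ω
Seg 3: A = π(2.59/2 mm)² = π(1.2950e-03 m)² = 5.269e-06 m²
R_3 = (1.65×10^-8)(98.5)/(5.269e-06) = 0.3085 Ω
R_total = R_1 + R_2 + R_3 = 119 Ω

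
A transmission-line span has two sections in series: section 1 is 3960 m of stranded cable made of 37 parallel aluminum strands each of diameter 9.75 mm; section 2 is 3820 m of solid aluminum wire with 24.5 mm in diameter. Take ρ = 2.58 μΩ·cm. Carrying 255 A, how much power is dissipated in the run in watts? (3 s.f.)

ρ = 2.58 μΩ·cm = 2.58×10^-8 Ω·m
Section 1: A_strand = π(4.8750e-03)² = 7.466e-05 m²; R₁ = ρL/(N·A_s) = (2.58×10^-8)(3960)/(37×7.466e-05) = 0.03698 Ω
Section 2: A = π(d/2)² = π(1.2250e-02 m)² = 4.714e-04 m²
R₂ = (2.58×10^-8)(3820)/(4.714e-04) = 0.2091 Ω
R = R₁ + R₂ = 0.246 Ω
P = I²R = (255)² × 0.246 = 16000 W

16000 W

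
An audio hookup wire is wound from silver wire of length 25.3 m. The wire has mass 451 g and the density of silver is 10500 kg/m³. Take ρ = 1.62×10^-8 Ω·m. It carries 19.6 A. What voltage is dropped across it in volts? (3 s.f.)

4.73 V

A = m/(density·L) = 0.451/(10500×25.3) = 1.6977e-06 m²
R = ρL/A = (1.62×10^-8)(25.3)/(1.6977e-06) = 0.2414 Ω
V = IR = 19.6 × 0.2414 = 4.73 V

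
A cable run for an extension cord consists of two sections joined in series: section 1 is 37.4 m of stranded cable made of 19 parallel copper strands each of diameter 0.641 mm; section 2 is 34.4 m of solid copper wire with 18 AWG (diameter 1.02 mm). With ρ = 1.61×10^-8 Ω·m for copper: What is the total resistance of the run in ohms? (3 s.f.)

0.776 Ω

Section 1: A_strand = π(3.2050e-04)² = 3.227e-07 m²; R₁ = ρL/(N·A_s) = (1.61×10^-8)(37.4)/(19×3.227e-07) = 0.09821 Ω
Section 2: A = π(1.02/2 mm)² = π(5.1000e-04 m)² = 8.171e-07 m²
R₂ = (1.61×10^-8)(34.4)/(8.171e-07) = 0.6778 Ω
R = R₁ + R₂ = 0.776 Ω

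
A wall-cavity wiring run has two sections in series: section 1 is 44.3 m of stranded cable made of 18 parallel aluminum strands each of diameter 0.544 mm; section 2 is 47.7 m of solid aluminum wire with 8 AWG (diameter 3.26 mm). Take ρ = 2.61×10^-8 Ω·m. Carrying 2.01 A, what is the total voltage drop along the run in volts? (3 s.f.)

Section 1: A_strand = π(2.7200e-04)² = 2.324e-07 m²; R₁ = ρL/(N·A_s) = (2.61×10^-8)(44.3)/(18×2.324e-07) = 0.2764 Ω
Section 2: A = π(3.26/2 mm)² = π(1.6300e-03 m)² = 8.347e-06 m²
R₂ = (2.61×10^-8)(47.7)/(8.347e-06) = 0.1492 Ω
R = R₁ + R₂ = 0.4255 Ω
V = IR = 2.01 × 0.4255 = 0.855 V

0.855 V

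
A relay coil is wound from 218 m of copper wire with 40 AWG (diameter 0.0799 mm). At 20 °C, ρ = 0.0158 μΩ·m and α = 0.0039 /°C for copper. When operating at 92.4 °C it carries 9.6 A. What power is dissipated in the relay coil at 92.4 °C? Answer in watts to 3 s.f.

81200 W

ρ = 0.0158 μΩ·m = 1.58×10^-8 Ω·m
A = π(0.0799/2 mm)² = π(3.9950e-05 m)² = 5.014e-09 m²
R₍20₎ = ρL/A = (1.58×10^-8)(218)/(5.014e-09) = 687 Ω
R₍92.4₎ = R₍20₎(1 + αΔT) = 687 × (1 + 0.0039×72.4) = 880.9 Ω
P = I²R = (9.6)² × 880.9 = 81200 W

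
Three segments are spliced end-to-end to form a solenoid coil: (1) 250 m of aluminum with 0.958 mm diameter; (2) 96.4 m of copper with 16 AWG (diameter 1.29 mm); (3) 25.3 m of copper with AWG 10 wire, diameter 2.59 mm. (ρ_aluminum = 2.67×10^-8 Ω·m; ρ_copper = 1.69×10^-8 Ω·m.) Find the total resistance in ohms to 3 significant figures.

10.6 Ω

Seg 1: A = π(d/2)² = π(4.7900e-04 m)² = 7.208e-07 m²
R_1 = (2.67×10^-8)(250)/(7.208e-07) = 9.26 Ω
Seg 2: A = π(1.29/2 mm)² = π(6.4500e-04 m)² = 1.307e-06 m²
R_2 = (1.69×10^-8)(96.4)/(1.307e-06) = 1.247 Ω
Seg 3: A = π(2.59/2 mm)² = π(1.2950e-03 m)² = 5.269e-06 m²
R_3 = (1.69×10^-8)(25.3)/(5.269e-06) = 0.08116 Ω
R_total = R_1 + R_2 + R_3 = 10.6 Ω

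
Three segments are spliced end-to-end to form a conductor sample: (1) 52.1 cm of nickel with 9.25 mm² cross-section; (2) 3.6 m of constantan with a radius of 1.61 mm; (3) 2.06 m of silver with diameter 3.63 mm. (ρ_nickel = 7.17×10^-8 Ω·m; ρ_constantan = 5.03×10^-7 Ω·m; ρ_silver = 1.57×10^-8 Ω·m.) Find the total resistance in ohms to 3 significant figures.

Seg 1: A = 9.25 mm² = 9.250e-06 m²
R_1 = (7.17×10^-8)(0.521)/(9.250e-06) = 0.004038 Ω
Seg 2: A = πr² = π(1.6100e-03 m)² = 8.143e-06 m²
R_2 = (5.03×10^-7)(3.6)/(8.143e-06) = 0.2224 Ω
Seg 3: A = π(d/2)² = π(1.8150e-03 m)² = 1.035e-05 m²
R_3 = (1.57×10^-8)(2.06)/(1.035e-05) = 0.003125 Ω
R_total = R_1 + R_2 + R_3 = 0.230 Ω

0.230 Ω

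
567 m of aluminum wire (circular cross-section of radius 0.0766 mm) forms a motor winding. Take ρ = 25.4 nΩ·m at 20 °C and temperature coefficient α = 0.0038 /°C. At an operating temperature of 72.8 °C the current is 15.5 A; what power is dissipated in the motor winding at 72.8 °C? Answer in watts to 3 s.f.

ρ = 25.4 nΩ·m = 2.54×10^-8 Ω·m
A = πr² = π(7.6600e-05 m)² = 1.843e-08 m²
R₍20₎ = ρL/A = (2.54×10^-8)(567)/(1.843e-08) = 781.3 Ω
R₍72.8₎ = R₍20₎(1 + αΔT) = 781.3 × (1 + 0.0038×52.8) = 938 Ω
P = I²R = (15.5)² × 938 = 2.25×10^5 W

2.25×10^5 W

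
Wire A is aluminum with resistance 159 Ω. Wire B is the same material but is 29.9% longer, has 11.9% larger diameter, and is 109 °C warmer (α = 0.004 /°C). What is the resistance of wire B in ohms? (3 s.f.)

237 Ω

R ∝ ρL/d² with ρ ∝ (1+αΔT), so R_B/R_A = (1 + 29.9/100) × (1 + 11.9/100)⁻² × (1 + 0.004×109)
= 1.299 × 0.7986 × 1.436 = 1.49
R_B = 1.49 × 159 = 237 Ω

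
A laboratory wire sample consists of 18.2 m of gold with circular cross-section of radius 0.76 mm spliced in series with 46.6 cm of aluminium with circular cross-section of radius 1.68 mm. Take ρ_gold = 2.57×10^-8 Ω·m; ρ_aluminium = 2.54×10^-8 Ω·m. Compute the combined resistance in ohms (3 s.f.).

Segment 1: A = πr² = π(7.6000e-04 m)² = 1.815e-06 m²
R₁ = ρL/A = (2.57×10^-8)(18.2)/(1.815e-06) = 0.2578 Ω
Segment 2: A = πr² = π(1.6800e-03 m)² = 8.867e-06 m²
R₂ = (2.54×10^-8)(0.466)/(8.867e-06) = 0.001335 Ω
R = R₁ + R₂ = 0.259 Ω

0.259 Ω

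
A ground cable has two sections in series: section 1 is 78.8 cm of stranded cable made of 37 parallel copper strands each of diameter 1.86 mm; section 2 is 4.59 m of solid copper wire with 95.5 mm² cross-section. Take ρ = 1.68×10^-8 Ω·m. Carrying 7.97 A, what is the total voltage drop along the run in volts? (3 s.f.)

Section 1: A_strand = π(9.3000e-04)² = 2.717e-06 m²; R₁ = ρL/(N·A_s) = (1.68×10^-8)(0.788)/(37×2.717e-06) = 1.317×10^-4 Ω
Section 2: A = 95.5 mm² = 9.550e-05 m²
R₂ = (1.68×10^-8)(4.59)/(9.550e-05) = 8.075×10^-4 Ω
R = R₁ + R₂ = 9.391×10^-4 Ω
V = IR = 7.97 × 9.391×10^-4 = 0.00748 V

0.00748 V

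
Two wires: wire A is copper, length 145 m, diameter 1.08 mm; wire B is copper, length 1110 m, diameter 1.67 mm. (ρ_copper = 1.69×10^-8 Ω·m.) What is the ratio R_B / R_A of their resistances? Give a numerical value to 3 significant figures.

R ∝ ρL/d², so R_B/R_A = (L_B/L_A) × (d_A/d_B)²
= (1110/145) × (1.08/1.67)² = 3.20

3.20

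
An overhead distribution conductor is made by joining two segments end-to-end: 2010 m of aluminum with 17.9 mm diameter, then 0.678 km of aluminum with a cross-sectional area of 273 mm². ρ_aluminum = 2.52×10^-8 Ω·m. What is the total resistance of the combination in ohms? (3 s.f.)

Segment 1: A = π(d/2)² = π(8.9500e-03 m)² = 2.516e-04 m²
R₁ = ρL/A = (2.52×10^-8)(2010)/(2.516e-04) = 0.2013 Ω
Segment 2: A = 273 mm² = 2.730e-04 m²
R₂ = (2.52×10^-8)(678)/(2.730e-04) = 0.06258 Ω
R = R₁ + R₂ = 0.264 Ω

0.264 Ω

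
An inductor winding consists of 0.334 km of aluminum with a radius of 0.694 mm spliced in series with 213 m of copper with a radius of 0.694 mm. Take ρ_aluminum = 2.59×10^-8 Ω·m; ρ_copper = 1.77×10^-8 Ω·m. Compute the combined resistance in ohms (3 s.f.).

8.21 Ω

Segment 1: A = πr² = π(6.9400e-04 m)² = 1.513e-06 m²
R₁ = ρL/A = (2.59×10^-8)(334)/(1.513e-06) = 5.717 Ω
R₂ = (1.77×10^-8)(213)/(1.513e-06) = 2.492 Ω
R = R₁ + R₂ = 8.21 Ω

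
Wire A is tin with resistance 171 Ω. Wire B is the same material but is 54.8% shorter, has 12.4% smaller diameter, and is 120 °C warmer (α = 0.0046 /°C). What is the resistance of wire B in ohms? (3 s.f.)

156 Ω

R ∝ ρL/d² with ρ ∝ (1+αΔT), so R_B/R_A = (1 − 54.8/100) × (1 − 12.4/100)⁻² × (1 + 0.0046×120)
= 0.452 × 1.303 × 1.552 = 0.9142
R_B = 0.9142 × 171 = 156 Ω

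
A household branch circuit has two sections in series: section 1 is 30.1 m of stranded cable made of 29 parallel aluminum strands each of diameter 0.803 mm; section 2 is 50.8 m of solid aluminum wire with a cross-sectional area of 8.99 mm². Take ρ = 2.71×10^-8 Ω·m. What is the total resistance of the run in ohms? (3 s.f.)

Section 1: A_strand = π(4.0150e-04)² = 5.064e-07 m²; R₁ = ρL/(N·A_s) = (2.71×10^-8)(30.1)/(29×5.064e-07) = 0.05554 Ω
Section 2: A = 8.99 mm² = 8.990e-06 m²
R₂ = (2.71×10^-8)(50.8)/(8.990e-06) = 0.1531 Ω
R = R₁ + R₂ = 0.209 Ω

0.209 Ω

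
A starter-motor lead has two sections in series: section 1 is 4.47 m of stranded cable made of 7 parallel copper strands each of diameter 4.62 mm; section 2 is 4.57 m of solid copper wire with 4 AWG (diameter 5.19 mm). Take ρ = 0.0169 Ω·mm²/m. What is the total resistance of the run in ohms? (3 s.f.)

ρ = 0.0169 Ω·mm²/m = 1.69×10^-8 Ω·m
Section 1: A_strand = π(2.3100e-03)² = 1.676e-05 m²; R₁ = ρL/(N·A_s) = (1.69×10^-8)(4.47)/(7×1.676e-05) = 6.438×10^-4 Ω
Section 2: A = π(5.19/2 mm)² = π(2.5950e-03 m)² = 2.116e-05 m²
R₂ = (1.69×10^-8)(4.57)/(2.116e-05) = 0.003651 Ω
R = R₁ + R₂ = 0.00429 Ω

0.00429 Ω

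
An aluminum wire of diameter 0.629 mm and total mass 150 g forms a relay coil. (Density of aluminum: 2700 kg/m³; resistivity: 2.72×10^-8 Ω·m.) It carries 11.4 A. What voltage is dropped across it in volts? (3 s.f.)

A = π(d/2)² = π(3.1450e-04 m)² = 3.1074e-07 m²
L = m/(density·A) = 0.15/(2700×3.1074e-07) = 178.8 m
R = ρL/A = (2.72×10^-8)(178.8)/(3.1074e-07) = 15.65 Ω
V = IR = 11.4 × 15.65 = 178 V

178 V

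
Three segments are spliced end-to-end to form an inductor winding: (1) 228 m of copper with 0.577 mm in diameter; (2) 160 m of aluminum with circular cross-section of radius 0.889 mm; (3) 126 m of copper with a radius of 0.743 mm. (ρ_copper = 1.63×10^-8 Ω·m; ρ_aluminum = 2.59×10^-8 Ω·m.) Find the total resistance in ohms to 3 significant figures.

17.1 Ω

Seg 1: A = π(d/2)² = π(2.8850e-04 m)² = 2.615e-07 m²
R_1 = (1.63×10^-8)(228)/(2.615e-07) = 14.21 Ω
Seg 2: A = πr² = π(8.8900e-04 m)² = 2.483e-06 m²
R_2 = (2.59×10^-8)(160)/(2.483e-06) = 1.669 Ω
Seg 3: A = πr² = π(7.4300e-04 m)² = 1.734e-06 m²
R_3 = (1.63×10^-8)(126)/(1.734e-06) = 1.184 Ω
R_total = R_1 + R_2 + R_3 = 17.1 Ω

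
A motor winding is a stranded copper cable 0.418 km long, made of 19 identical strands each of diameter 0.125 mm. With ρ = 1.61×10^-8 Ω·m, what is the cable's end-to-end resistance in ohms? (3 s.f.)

A_strand = π(6.2500e-05 m)² = 1.227e-08 m²
R_strand = ρL/A = (1.61×10^-8)(418)/(1.227e-08) = 548.4 Ω
R_total = R_strand/N = 548.4/19 = 28.9 Ω

28.9 Ω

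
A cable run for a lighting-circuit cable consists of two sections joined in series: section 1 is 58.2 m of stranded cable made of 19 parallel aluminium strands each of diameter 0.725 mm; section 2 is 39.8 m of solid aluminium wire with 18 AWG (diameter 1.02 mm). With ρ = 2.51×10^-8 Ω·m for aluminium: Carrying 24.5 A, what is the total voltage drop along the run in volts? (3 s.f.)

34.5 V

Section 1: A_strand = π(3.6250e-04)² = 4.128e-07 m²; R₁ = ρL/(N·A_s) = (2.51×10^-8)(58.2)/(19×4.128e-07) = 0.1862 Ω
Section 2: A = π(1.02/2 mm)² = π(5.1000e-04 m)² = 8.171e-07 m²
R₂ = (2.51×10^-8)(39.8)/(8.171e-07) = 1.223 Ω
R = R₁ + R₂ = 1.409 Ω
V = IR = 24.5 × 1.409 = 34.5 V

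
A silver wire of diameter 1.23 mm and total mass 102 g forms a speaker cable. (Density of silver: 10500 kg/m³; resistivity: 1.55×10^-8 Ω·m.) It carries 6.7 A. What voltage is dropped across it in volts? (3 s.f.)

0.715 V

A = π(d/2)² = π(6.1500e-04 m)² = 1.1882e-06 m²
L = m/(density·A) = 0.102/(10500×1.1882e-06) = 8.175 m
R = ρL/A = (1.55×10^-8)(8.175)/(1.1882e-06) = 0.1066 Ω
V = IR = 6.7 × 0.1066 = 0.715 V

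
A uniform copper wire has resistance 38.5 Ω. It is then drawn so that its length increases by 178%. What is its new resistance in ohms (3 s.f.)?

298 Ω

k = 1 + 178/100 = 2.78; volume constant ⇒ A' = A/k, so R' = k²R.
R' = 7.728 × 38.5 = 298 Ω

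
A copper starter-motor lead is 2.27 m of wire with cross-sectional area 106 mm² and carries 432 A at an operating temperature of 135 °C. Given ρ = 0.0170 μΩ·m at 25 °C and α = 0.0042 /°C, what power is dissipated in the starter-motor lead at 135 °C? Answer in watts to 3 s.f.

99.3 W

ρ = 0.0170 μΩ·m = 1.70×10^-8 Ω·m
A = 106 mm² = 1.060e-04 m²
R₍25₎ = ρL/A = (1.70×10^-8)(2.27)/(1.060e-04) = 3.641×10^-4 Ω
R₍135₎ = R₍25₎(1 + αΔT) = 3.641×10^-4 × (1 + 0.0042×110) = 5.323×10^-4 Ω
P = I²R = (432)² × 5.323×10^-4 = 99.3 W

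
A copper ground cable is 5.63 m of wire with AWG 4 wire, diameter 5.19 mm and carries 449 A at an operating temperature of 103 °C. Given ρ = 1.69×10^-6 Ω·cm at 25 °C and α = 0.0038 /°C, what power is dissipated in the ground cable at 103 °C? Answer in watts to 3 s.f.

ρ = 1.69×10^-6 Ω·cm = 1.69×10^-8 Ω·m
A = π(5.19/2 mm)² = π(2.5950e-03 m)² = 2.116e-05 m²
R₍25₎ = ρL/A = (1.69×10^-8)(5.63)/(2.116e-05) = 0.004497 Ω
R₍103₎ = R₍25₎(1 + αΔT) = 0.004497 × (1 + 0.0038×78) = 0.005831 Ω
P = I²R = (449)² × 0.005831 = 1180 W

1180 W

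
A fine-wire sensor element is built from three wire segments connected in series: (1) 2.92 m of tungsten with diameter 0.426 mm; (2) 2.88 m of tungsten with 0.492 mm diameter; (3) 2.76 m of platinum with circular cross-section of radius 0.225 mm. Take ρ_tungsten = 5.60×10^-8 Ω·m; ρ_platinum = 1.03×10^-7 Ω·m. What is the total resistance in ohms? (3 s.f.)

Seg 1: A = π(d/2)² = π(2.1300e-04 m)² = 1.425e-07 m²
R_1 = (5.60×10^-8)(2.92)/(1.425e-07) = 1.147 Ω
Seg 2: A = π(d/2)² = π(2.4600e-04 m)² = 1.901e-07 m²
R_2 = (5.60×10^-8)(2.88)/(1.901e-07) = 0.8483 Ω
Seg 3: A = πr² = π(2.2500e-04 m)² = 1.590e-07 m²
R_3 = (1.03×10^-7)(2.76)/(1.590e-07) = 1.787 Ω
R_total = R_1 + R_2 + R_3 = 3.78 Ω

3.78 Ω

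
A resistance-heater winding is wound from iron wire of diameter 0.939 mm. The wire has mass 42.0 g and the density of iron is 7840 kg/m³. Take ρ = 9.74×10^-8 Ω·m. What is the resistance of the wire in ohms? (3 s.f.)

1.09 Ω

A = π(d/2)² = π(4.6950e-04 m)² = 6.9250e-07 m²
L = m/(density·A) = 0.042/(7840×6.9250e-07) = 7.736 m
R = ρL/A = (9.74×10^-8)(7.736)/(6.9250e-07) = 1.09 Ω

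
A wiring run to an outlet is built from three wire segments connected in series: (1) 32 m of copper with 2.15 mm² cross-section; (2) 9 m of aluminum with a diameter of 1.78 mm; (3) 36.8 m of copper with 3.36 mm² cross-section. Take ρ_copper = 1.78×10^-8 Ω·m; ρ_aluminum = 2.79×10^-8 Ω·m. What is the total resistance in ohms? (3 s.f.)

Seg 1: A = 2.15 mm² = 2.150e-06 m²
R_1 = (1.78×10^-8)(32)/(2.150e-06) = 0.2649 Ω
Seg 2: A = π(d/2)² = π(8.9000e-04 m)² = 2.488e-06 m²
R_2 = (2.79×10^-8)(9)/(2.488e-06) = 0.1009 Ω
Seg 3: A = 3.36 mm² = 3.360e-06 m²
R_3 = (1.78×10^-8)(36.8)/(3.360e-06) = 0.195 Ω
R_total = R_1 + R_2 + R_3 = 0.561 Ω

0.561 Ω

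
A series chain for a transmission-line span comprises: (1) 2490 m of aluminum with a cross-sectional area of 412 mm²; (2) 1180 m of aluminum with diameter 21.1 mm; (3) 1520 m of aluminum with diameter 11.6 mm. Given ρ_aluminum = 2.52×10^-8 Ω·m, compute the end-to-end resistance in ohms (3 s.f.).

0.600 Ω

Seg 1: A = 412 mm² = 4.120e-04 m²
R_1 = (2.52×10^-8)(2490)/(4.120e-04) = 0.1523 Ω
Seg 2: A = π(d/2)² = π(1.0550e-02 m)² = 3.497e-04 m²
R_2 = (2.52×10^-8)(1180)/(3.497e-04) = 0.08504 Ω
Seg 3: A = π(d/2)² = π(5.8000e-03 m)² = 1.057e-04 m²
R_3 = (2.52×10^-8)(1520)/(1.057e-04) = 0.3624 Ω
R_total = R_1 + R_2 + R_3 = 0.600 Ω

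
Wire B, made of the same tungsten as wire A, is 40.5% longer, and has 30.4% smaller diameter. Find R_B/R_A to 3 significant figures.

R ∝ L/d², so R_B/R_A = (1 + 40.5/100) × (1 − 30.4/100)⁻²
= 1.405 × 2.064 = 2.90

2.90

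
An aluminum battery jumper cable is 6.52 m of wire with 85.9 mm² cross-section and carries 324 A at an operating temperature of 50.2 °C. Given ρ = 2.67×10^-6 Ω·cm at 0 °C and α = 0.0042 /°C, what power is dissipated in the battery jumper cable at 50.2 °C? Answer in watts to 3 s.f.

ρ = 2.67×10^-6 Ω·cm = 2.67×10^-8 Ω·m
A = 85.9 mm² = 8.590e-05 m²
R₍0₎ = ρL/A = (2.67×10^-8)(6.52)/(8.590e-05) = 0.002027 Ω
R₍50.2₎ = R₍0₎(1 + αΔT) = 0.002027 × (1 + 0.0042×50.2) = 0.002454 Ω
P = I²R = (324)² × 0.002454 = 258 W

258 W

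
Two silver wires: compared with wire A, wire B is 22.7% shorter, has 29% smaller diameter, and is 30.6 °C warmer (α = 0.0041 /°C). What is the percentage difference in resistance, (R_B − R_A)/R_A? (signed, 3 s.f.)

R ∝ ρL/d² with ρ ∝ (1+αΔT), so R_B/R_A = (1 − 22.7/100) × (1 − 29/100)⁻² × (1 + 0.0041×30.6)
= 0.773 × 1.984 × 1.125 = 1.726
(R_B − R_A)/R_A = 1.726 − 1 = 72.6%

72.6%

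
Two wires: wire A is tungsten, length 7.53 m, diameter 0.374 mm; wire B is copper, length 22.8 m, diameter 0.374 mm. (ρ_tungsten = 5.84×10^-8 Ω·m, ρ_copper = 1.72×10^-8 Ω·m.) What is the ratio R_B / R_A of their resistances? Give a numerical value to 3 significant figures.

0.892

R ∝ ρL/d², so R_B/R_A = (ρ_B/ρ_A) × (L_B/L_A)
= (1.72×10^-8/5.84×10^-8) × (22.8/7.53) = 0.892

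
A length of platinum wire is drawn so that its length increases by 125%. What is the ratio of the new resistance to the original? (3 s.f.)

5.06

k = 1 + 125/100 = 2.25; volume constant ⇒ A' = A/k, so R' = k²R.
Factor = 5.06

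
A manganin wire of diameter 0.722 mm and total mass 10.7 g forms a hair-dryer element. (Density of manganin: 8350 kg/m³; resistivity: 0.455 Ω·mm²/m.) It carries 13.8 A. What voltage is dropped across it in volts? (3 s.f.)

48.0 V

ρ = 0.455 Ω·mm²/m = 4.55×10^-7 Ω·m
A = π(d/2)² = π(3.6100e-04 m)² = 4.0942e-07 m²
L = m/(density·A) = 0.0107/(8350×4.0942e-07) = 3.13 m
R = ρL/A = (4.55×10^-7)(3.13)/(4.0942e-07) = 3.478 Ω
V = IR = 13.8 × 3.478 = 48.0 V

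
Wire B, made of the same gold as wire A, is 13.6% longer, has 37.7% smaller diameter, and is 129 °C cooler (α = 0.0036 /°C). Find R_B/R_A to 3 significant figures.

1.57

R ∝ ρL/d² with ρ ∝ (1+αΔT), so R_B/R_A = (1 + 13.6/100) × (1 − 37.7/100)⁻² × (1 − 0.0036×129)
= 1.136 × 2.576 × 0.5356 = 1.57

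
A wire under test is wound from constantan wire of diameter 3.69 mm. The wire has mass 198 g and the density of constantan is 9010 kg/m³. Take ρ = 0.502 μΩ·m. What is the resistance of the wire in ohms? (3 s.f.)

ρ = 0.502 μΩ·m = 5.02×10^-7 Ω·m
A = π(d/2)² = π(1.8450e-03 m)² = 1.0694e-05 m²
L = m/(density·A) = 0.198/(9010×1.0694e-05) = 2.055 m
R = ρL/A = (5.02×10^-7)(2.055)/(1.0694e-05) = 0.0965 Ω

0.0965 Ω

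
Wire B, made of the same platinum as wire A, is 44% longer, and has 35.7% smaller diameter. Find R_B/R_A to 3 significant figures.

R ∝ L/d², so R_B/R_A = (1 + 44/100) × (1 − 35.7/100)⁻²
= 1.44 × 2.419 = 3.48

3.48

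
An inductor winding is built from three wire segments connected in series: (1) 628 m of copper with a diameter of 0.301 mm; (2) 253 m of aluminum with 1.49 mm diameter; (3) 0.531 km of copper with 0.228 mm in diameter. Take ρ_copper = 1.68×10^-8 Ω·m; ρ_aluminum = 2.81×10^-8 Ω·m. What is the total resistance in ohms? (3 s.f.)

371 Ω

Seg 1: A = π(d/2)² = π(1.5050e-04 m)² = 7.116e-08 m²
R_1 = (1.68×10^-8)(628)/(7.116e-08) = 148.3 Ω
Seg 2: A = π(d/2)² = π(7.4500e-04 m)² = 1.744e-06 m²
R_2 = (2.81×10^-8)(253)/(1.744e-06) = 4.077 Ω
Seg 3: A = π(d/2)² = π(1.1400e-04 m)² = 4.083e-08 m²
R_3 = (1.68×10^-8)(531)/(4.083e-08) = 218.5 Ω
R_total = R_1 + R_2 + R_3 = 371 Ω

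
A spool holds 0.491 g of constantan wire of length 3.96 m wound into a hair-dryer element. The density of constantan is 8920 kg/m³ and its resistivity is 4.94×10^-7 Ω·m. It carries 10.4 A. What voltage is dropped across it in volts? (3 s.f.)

A = m/(density·L) = 4.910×10^-4/(8920×3.96) = 1.3900e-08 m²
R = ρL/A = (4.94×10^-7)(3.96)/(1.3900e-08) = 140.7 Ω
V = IR = 10.4 × 140.7 = 1460 V

1460 V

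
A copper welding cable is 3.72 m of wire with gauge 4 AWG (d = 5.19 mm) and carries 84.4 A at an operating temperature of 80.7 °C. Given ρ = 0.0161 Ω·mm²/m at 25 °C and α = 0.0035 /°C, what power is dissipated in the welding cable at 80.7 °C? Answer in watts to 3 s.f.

24.1 W

ρ = 0.0161 Ω·mm²/m = 1.61×10^-8 Ω·m
A = π(5.19/2 mm)² = π(2.5950e-03 m)² = 2.116e-05 m²
R₍25₎ = ρL/A = (1.61×10^-8)(3.72)/(2.116e-05) = 0.002831 Ω
R₍80.7₎ = R₍25₎(1 + αΔT) = 0.002831 × (1 + 0.0035×55.7) = 0.003383 Ω
P = I²R = (84.4)² × 0.003383 = 24.1 W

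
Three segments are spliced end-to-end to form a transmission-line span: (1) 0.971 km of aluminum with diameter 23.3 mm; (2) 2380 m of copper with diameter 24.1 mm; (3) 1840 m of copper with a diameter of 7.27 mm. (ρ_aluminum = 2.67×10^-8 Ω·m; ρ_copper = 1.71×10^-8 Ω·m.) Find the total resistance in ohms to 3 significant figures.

0.908 Ω

Seg 1: A = π(d/2)² = π(1.1650e-02 m)² = 4.264e-04 m²
R_1 = (2.67×10^-8)(971)/(4.264e-04) = 0.0608 Ω
Seg 2: A = π(d/2)² = π(1.2050e-02 m)² = 4.562e-04 m²
R_2 = (1.71×10^-8)(2380)/(4.562e-04) = 0.08922 Ω
Seg 3: A = π(d/2)² = π(3.6350e-03 m)² = 4.151e-05 m²
R_3 = (1.71×10^-8)(1840)/(4.151e-05) = 0.758 Ω
R_total = R_1 + R_2 + R_3 = 0.908 Ω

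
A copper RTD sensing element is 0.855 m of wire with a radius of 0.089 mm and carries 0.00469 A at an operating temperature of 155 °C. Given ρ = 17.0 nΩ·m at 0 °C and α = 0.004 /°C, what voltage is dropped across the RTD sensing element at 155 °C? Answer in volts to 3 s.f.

ρ = 17.0 nΩ·m = 1.70×10^-8 Ω·m
A = πr² = π(8.9000e-05 m)² = 2.488e-08 m²
R₍0₎ = ρL/A = (1.70×10^-8)(0.855)/(2.488e-08) = 0.5841 Ω
R₍155₎ = R₍0₎(1 + αΔT) = 0.5841 × (1 + 0.004×155) = 0.9462 Ω
V = IR = 0.00469 × 0.9462 = 0.00444 V

0.00444 V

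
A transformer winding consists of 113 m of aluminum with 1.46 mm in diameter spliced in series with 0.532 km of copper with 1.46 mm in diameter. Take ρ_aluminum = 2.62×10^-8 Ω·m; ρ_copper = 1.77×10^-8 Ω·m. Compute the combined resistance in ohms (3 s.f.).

7.39 Ω

Segment 1: A = π(d/2)² = π(7.3000e-04 m)² = 1.674e-06 m²
R₁ = ρL/A = (2.62×10^-8)(113)/(1.674e-06) = 1.768 Ω
R₂ = (1.77×10^-8)(532)/(1.674e-06) = 5.625 Ω
R = R₁ + R₂ = 7.39 Ω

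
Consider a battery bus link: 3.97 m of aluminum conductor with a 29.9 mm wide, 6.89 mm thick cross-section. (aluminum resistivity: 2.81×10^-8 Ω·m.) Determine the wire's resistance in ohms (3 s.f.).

5.42×10^-4 Ω

A = 29.9 × 6.89 mm² = 206 mm² = 2.060e-04 m²
R = ρL/A = (2.81×10^-8)(3.97 m)/(2.060e-04 m²) = 5.42×10^-4 Ω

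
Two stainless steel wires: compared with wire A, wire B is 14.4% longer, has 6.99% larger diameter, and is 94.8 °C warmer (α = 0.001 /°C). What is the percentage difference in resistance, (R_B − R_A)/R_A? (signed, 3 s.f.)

9.41%

R ∝ ρL/d² with ρ ∝ (1+αΔT), so R_B/R_A = (1 + 14.4/100) × (1 + 6.99/100)⁻² × (1 + 0.001×94.8)
= 1.144 × 0.8736 × 1.095 = 1.094
(R_B − R_A)/R_A = 1.094 − 1 = 9.41%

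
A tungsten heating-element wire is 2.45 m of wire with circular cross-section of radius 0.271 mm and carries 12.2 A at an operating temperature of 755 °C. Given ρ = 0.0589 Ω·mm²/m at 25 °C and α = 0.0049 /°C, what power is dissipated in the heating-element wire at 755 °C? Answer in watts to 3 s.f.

426 W

ρ = 0.0589 Ω·mm²/m = 5.89×10^-8 Ω·m
A = πr² = π(2.7100e-04 m)² = 2.307e-07 m²
R₍25₎ = ρL/A = (5.89×10^-8)(2.45)/(2.307e-07) = 0.6255 Ω
R₍755₎ = R₍25₎(1 + αΔT) = 0.6255 × (1 + 0.0049×730) = 2.863 Ω
P = I²R = (12.2)² × 2.863 = 426 W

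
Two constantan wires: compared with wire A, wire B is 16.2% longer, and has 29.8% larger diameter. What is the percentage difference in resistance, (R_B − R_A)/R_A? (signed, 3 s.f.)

-31.0%

R ∝ L/d², so R_B/R_A = (1 + 16.2/100) × (1 + 29.8/100)⁻²
= 1.162 × 0.5935 = 0.6897
(R_B − R_A)/R_A = 0.6897 − 1 = -31.0%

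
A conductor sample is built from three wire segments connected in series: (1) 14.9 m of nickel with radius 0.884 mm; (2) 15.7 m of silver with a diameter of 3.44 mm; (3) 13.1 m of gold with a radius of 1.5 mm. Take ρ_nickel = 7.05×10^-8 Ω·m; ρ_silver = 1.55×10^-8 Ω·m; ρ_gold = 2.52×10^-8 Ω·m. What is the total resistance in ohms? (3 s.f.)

Seg 1: A = πr² = π(8.8400e-04 m)² = 2.455e-06 m²
R_1 = (7.05×10^-8)(14.9)/(2.455e-06) = 0.4279 Ω
Seg 2: A = π(d/2)² = π(1.7200e-03 m)² = 9.294e-06 m²
R_2 = (1.55×10^-8)(15.7)/(9.294e-06) = 0.02618 Ω
Seg 3: A = πr² = π(1.5000e-03 m)² = 7.069e-06 m²
R_3 = (2.52×10^-8)(13.1)/(7.069e-06) = 0.0467 Ω
R_total = R_1 + R_2 + R_3 = 0.501 Ω

0.501 Ω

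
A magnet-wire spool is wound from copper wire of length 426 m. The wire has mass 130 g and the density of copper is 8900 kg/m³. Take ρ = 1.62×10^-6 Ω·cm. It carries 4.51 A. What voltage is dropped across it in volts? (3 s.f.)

908 V

ρ = 1.62×10^-6 Ω·cm = 1.62×10^-8 Ω·m
A = m/(density·L) = 0.13/(8900×426) = 3.4288e-08 m²
R = ρL/A = (1.62×10^-8)(426)/(3.4288e-08) = 201.3 Ω
V = IR = 4.51 × 201.3 = 908 V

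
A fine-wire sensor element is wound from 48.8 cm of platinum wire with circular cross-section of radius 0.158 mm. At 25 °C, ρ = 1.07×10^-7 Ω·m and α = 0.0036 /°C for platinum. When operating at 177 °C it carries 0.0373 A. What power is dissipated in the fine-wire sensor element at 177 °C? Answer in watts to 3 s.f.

A = πr² = π(1.5800e-04 m)² = 7.843e-08 m²
R₍25₎ = ρL/A = (1.07×10^-7)(0.488)/(7.843e-08) = 0.6658 Ω
R₍177₎ = R₍25₎(1 + αΔT) = 0.6658 × (1 + 0.0036×152) = 1.03 Ω
P = I²R = (0.0373)² × 1.03 = 0.00143 W

0.00143 W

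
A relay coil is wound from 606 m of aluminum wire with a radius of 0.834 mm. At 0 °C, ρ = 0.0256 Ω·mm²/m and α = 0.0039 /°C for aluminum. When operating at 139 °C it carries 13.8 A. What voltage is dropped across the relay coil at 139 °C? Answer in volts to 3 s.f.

ρ = 0.0256 Ω·mm²/m = 2.56×10^-8 Ω·m
A = πr² = π(8.3400e-04 m)² = 2.185e-06 m²
R₍0₎ = ρL/A = (2.56×10^-8)(606)/(2.185e-06) = 7.1 Ω
R₍139₎ = R₍0₎(1 + αΔT) = 7.1 × (1 + 0.0039×139) = 10.95 Ω
V = IR = 13.8 × 10.95 = 151 V

151 V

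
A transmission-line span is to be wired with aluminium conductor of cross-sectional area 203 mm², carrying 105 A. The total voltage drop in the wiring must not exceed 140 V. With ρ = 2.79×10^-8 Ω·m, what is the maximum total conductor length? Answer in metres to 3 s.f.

9700 m

A = 203 mm² = 2.030e-04 m²
L_max = V_max·A/(1·ρI) = (140)(2.030e-04)/(2.79×10^-8×105) = 9700 m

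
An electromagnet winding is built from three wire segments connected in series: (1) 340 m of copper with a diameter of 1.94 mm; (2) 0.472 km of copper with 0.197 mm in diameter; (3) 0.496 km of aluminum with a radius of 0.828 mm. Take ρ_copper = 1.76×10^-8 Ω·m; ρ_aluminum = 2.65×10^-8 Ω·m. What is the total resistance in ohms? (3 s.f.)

Seg 1: A = π(d/2)² = π(9.7000e-04 m)² = 2.956e-06 m²
R_1 = (1.76×10^-8)(340)/(2.956e-06) = 2.024 Ω
Seg 2: A = π(d/2)² = π(9.8500e-05 m)² = 3.048e-08 m²
R_2 = (1.76×10^-8)(472)/(3.048e-08) = 272.5 Ω
Seg 3: A = πr² = π(8.2800e-04 m)² = 2.154e-06 m²
R_3 = (2.65×10^-8)(496)/(2.154e-06) = 6.103 Ω
R_total = R_1 + R_2 + R_3 = 281 Ω

281 Ω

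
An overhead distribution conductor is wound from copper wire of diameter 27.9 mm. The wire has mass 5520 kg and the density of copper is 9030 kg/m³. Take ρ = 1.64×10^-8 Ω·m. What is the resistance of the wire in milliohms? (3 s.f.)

26.8 mΩ

A = π(d/2)² = π(1.3950e-02 m)² = 6.1136e-04 m²
L = m/(density·A) = 5520/(9030×6.1136e-04) = 999.9 m
R = ρL/A = (1.64×10^-8)(999.9)/(6.1136e-04) = 26.8 mΩ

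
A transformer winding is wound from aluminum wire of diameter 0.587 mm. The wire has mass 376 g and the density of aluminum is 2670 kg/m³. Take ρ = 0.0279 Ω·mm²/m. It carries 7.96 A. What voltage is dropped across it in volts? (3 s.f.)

ρ = 0.0279 Ω·mm²/m = 2.79×10^-8 Ω·m
A = π(d/2)² = π(2.9350e-04 m)² = 2.7062e-07 m²
L = m/(density·A) = 0.376/(2670×2.7062e-07) = 520.4 m
R = ρL/A = (2.79×10^-8)(520.4)/(2.7062e-07) = 53.65 Ω
V = IR = 7.96 × 53.65 = 427 V

427 V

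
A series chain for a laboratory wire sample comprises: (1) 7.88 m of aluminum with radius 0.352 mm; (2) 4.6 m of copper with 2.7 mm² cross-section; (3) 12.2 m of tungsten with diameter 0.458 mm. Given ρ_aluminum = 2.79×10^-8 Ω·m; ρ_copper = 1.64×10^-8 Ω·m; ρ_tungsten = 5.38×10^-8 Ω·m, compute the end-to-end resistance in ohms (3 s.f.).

4.58 Ω

Seg 1: A = πr² = π(3.5200e-04 m)² = 3.893e-07 m²
R_1 = (2.79×10^-8)(7.88)/(3.893e-07) = 0.5648 Ω
Seg 2: A = 2.7 mm² = 2.700e-06 m²
R_2 = (1.64×10^-8)(4.6)/(2.700e-06) = 0.02794 Ω
Seg 3: A = π(d/2)² = π(2.2900e-04 m)² = 1.647e-07 m²
R_3 = (5.38×10^-8)(12.2)/(1.647e-07) = 3.984 Ω
R_total = R_1 + R_2 + R_3 = 4.58 Ω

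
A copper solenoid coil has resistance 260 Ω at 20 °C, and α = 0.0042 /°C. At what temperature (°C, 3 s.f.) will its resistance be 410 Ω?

R = R₀(1 + α(T − T₀)) ⇒ T = T₀ + (R/R₀ − 1)/α
T = 20 + (410/260 − 1)/0.0042 = 20 + (0.5769)/0.0042 = 157 °C

157 °C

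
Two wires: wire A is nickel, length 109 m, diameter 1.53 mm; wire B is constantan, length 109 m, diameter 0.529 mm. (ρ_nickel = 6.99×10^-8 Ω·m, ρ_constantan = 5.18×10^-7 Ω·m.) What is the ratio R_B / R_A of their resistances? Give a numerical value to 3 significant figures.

62.0

R ∝ ρL/d², so R_B/R_A = (ρ_B/ρ_A) × (d_A/d_B)²
= (5.18×10^-7/6.99×10^-8) × (1.53/0.529)² = 62.0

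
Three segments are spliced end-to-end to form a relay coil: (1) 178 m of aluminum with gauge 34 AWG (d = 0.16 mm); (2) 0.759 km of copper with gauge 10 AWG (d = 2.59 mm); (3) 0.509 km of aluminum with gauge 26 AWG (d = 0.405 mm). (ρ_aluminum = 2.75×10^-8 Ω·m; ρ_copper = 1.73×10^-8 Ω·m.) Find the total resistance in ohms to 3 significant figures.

Seg 1: A = π(0.16/2 mm)² = π(8.0000e-05 m)² = 2.011e-08 m²
R_1 = (2.75×10^-8)(178)/(2.011e-08) = 243.5 Ω
Seg 2: A = π(2.59/2 mm)² = π(1.2950e-03 m)² = 5.269e-06 m²
R_2 = (1.73×10^-8)(759)/(5.269e-06) = 2.492 Ω
Seg 3: A = π(0.405/2 mm)² = π(2.0250e-04 m)² = 1.288e-07 m²
R_3 = (2.75×10^-8)(509)/(1.288e-07) = 108.7 Ω
R_total = R_1 + R_2 + R_3 = 355 Ω

355 Ω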